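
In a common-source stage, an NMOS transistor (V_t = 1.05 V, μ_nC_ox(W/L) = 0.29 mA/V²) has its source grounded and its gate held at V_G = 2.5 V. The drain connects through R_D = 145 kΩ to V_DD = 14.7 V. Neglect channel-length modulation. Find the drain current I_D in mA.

V_GS = V_G = 2.5 V, so V_ov = 2.5 − 1.05 = 1.45 V.
Assume saturation: I_D = ½ k_n V_ov² = 0.5 × 0.29 × 1.45² = 0.305 mA, giving V_DS = V_DD − I_D R_D = 14.7 − 0.305 × 145 = -29.5 V.
But -29.5 V < V_ov = 1.45 V, so the device is actually in triode.
In triode I_D = k_n[V_ov V_DS − ½ V_DS²] and I_D = (V_DD − V_DS)/R_D. Equating: 21 V_DS² − 61.97 V_DS + 14.7 = 0, giving V_DS = 0.26 V (the root below V_ov).
I_D = (14.7 − 0.26) / 145 = 0.0996 mA.

I_D = 0.0996 mA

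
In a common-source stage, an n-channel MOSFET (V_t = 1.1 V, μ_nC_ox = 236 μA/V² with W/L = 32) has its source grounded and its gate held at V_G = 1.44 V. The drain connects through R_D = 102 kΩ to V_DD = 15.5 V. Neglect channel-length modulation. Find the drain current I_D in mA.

V_GS = V_G = 1.44 V, so V_ov = 1.44 − 1.1 = 0.34 V.
k_n = μ_nC_ox · (W/L) = 7.552 mA/V².
Assume saturation: I_D = ½ k_n V_ov² = 0.5 × 7.552 × 0.34² = 0.437 mA, giving V_DS = V_DD − I_D R_D = 15.5 − 0.437 × 102 = -29 V.
But -29 V < V_ov = 0.34 V, so the device is actually in triode.
In triode I_D = k_n[V_ov V_DS − ½ V_DS²] and I_D = (V_DD − V_DS)/R_D. Equating: 385 V_DS² − 262.9 V_DS + 15.5 = 0, giving V_DS = 0.0652 V (the root below V_ov).
I_D = (15.5 − 0.0652) / 102 = 0.151 mA.

I_D = 0.151 mA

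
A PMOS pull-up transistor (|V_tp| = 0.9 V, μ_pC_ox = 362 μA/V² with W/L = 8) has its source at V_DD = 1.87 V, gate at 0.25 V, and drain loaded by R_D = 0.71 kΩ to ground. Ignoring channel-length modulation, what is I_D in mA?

I_D = 0.751 mA

V_SG = V_DD − V_G = 1.87 − 0.25 = 1.62 V, so V_ov = 1.62 − 0.9 = 0.72 V.
k_p = μ_pC_ox · (W/L) = 2.896 mA/V².
Assume saturation: I_D = ½ k_p V_ov² = 0.5 × 2.896 × 0.72² = 0.751 mA, giving V_SD = V_DD − I_D R_D = 1.87 − 0.751 × 0.71 = 1.34 V.
V_SD = 1.34 V ≥ V_ov = 0.72 V, confirming saturation.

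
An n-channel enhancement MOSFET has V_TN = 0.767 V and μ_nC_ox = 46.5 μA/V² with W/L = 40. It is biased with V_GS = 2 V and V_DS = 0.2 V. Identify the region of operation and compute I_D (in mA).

k_n = μ_nC_ox · (W/L) = 1.86 mA/V².
V_ov = V_GS − V_TN = 2 − 0.767 = 1.23 V.
Since V_DS = 0.2 V < V_ov = 1.23 V, the device is in the triode region.
I_D = k_n [V_ov · V_DS − ½ V_DS²] = 1.86 × [1.23 × 0.2 − 0.5 × 0.2²] = 0.421 mA.

Triode; I_D = 0.421 mA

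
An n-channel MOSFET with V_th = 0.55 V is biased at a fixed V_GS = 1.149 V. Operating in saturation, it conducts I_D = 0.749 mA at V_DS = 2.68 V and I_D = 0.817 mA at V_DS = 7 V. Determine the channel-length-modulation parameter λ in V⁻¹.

λ = 0.0223 V⁻¹

With V_GS fixed, I_D ∝ (1 + λ V_DS) in saturation, so I_D2/I_D1 = (1 + λ V_DS2)/(1 + λ V_DS1).
0.817/0.749 = 1.091 = (1 + 7 λ)/(1 + 2.68 λ).
Solving: λ (I_D1 V_DS2 − I_D2 V_DS1) = I_D2 − I_D1, so λ = (0.817 − 0.749) / (0.749 × 7 − 0.817 × 2.68) = 0.068 / 3.05 = 0.0223 V⁻¹.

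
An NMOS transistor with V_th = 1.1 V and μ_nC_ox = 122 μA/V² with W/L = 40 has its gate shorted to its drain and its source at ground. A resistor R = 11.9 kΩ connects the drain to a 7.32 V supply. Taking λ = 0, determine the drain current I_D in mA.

With gate tied to drain, V_GS = V_DS ≥ V_GS − V_th, so the device is in saturation.
k_n = μ_nC_ox · (W/L) = 4.88 mA/V².
KCL at the drain: ½ k_n (V_GS − V_th)² = (V_DD − V_GS)/R.
Let x = V_GS − 1.1. Then 29 x² + x − 6.22 = 0, giving x = 0.446 V (positive root), so V_GS = 1.55 V.
I_D = (V_DD − V_GS)/R = (7.32 − 1.55) / 11.9 = 0.485 mA.

I_D = 0.485 mA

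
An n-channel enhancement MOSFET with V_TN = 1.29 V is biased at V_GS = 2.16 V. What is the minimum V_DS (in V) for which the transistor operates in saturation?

The boundary between triode and saturation is V_DS = V_GS − V_TN = V_ov.
V_ov = 2.16 − 1.29 = 0.87 V.

V_DS,sat = 0.870 V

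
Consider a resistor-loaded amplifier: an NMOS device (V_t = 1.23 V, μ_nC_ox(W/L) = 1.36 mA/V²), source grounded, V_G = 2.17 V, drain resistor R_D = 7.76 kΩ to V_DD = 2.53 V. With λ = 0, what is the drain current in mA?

I_D = 0.292 mA

V_GS = V_G = 2.17 V, so V_ov = 2.17 − 1.23 = 0.94 V.
Assume saturation: I_D = ½ k_n V_ov² = 0.5 × 1.36 × 0.94² = 0.601 mA, giving V_DS = V_DD − I_D R_D = 2.53 − 0.601 × 7.76 = -2.13 V.
But -2.13 V < V_ov = 0.94 V, so the device is actually in triode.
In triode I_D = k_n[V_ov V_DS − ½ V_DS²] and I_D = (V_DD − V_DS)/R_D. Equating: 5.28 V_DS² − 10.92 V_DS + 2.53 = 0, giving V_DS = 0.266 V (the root below V_ov).
I_D = (2.53 − 0.266) / 7.76 = 0.292 mA.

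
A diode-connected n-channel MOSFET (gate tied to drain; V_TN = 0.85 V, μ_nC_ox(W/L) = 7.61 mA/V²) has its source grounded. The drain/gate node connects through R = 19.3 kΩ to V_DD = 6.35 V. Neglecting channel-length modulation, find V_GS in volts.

With gate tied to drain, V_GS = V_DS ≥ V_GS − V_TN, so the device is in saturation.
KCL at the drain: ½ k_n (V_GS − V_TN)² = (V_DD − V_GS)/R.
Let x = V_GS − 0.85. Then 73.4 x² + x − 5.5 = 0, giving x = 0.267 V (positive root), so V_GS = 1.12 V.
I_D = (V_DD − V_GS)/R = (6.35 − 1.12) / 19.3 = 0.271 mA.

V_GS = 1.12 V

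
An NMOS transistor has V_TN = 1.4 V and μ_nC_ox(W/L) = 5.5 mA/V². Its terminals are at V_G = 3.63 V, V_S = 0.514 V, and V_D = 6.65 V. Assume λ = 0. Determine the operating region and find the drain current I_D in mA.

Saturation; I_D = 8.10 mA

V_GS = V_G − V_S = 3.63 − 0.514 = 3.12 V; V_DS = V_D − V_S = 6.65 − 0.514 = 6.14 V.
V_ov = V_GS − V_TN = 3.12 − 1.4 = 1.72 V.
Since V_DS = 6.14 V ≥ V_ov = 1.72 V, the device is in saturation.
I_D = ½ k_n V_ov² = 0.5 × 5.5 × 1.72² = 8.1 mA.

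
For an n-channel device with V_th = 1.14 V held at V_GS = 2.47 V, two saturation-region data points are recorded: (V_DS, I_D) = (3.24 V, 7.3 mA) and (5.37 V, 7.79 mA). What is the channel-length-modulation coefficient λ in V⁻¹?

λ = 0.0351 V⁻¹

With V_GS fixed, I_D ∝ (1 + λ V_DS) in saturation, so I_D2/I_D1 = (1 + λ V_DS2)/(1 + λ V_DS1).
7.79/7.3 = 1.067 = (1 + 5.37 λ)/(1 + 3.24 λ).
Solving: λ (I_D1 V_DS2 − I_D2 V_DS1) = I_D2 − I_D1, so λ = (7.79 − 7.3) / (7.3 × 5.37 − 7.79 × 3.24) = 0.49 / 14 = 0.0351 V⁻¹.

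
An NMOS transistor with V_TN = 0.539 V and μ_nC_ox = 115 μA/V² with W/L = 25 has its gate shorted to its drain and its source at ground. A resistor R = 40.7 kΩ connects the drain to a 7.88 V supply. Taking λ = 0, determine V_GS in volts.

With gate tied to drain, V_GS = V_DS ≥ V_GS − V_TN, so the device is in saturation.
k_n = μ_nC_ox · (W/L) = 2.875 mA/V².
KCL at the drain: ½ k_n (V_GS − V_TN)² = (V_DD − V_GS)/R.
Let x = V_GS − 0.539. Then 58.5 x² + x − 7.341 = 0, giving x = 0.346 V (positive root), so V_GS = 0.885 V.
I_D = (V_DD − V_GS)/R = (7.88 − 0.885) / 40.7 = 0.172 mA.

V_GS = 0.885 V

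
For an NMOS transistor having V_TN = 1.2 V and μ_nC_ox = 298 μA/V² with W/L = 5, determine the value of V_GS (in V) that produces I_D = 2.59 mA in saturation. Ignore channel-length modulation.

k_n = μ_nC_ox · (W/L) = 1.49 mA/V².
In saturation I_D = ½ k_n (V_GS − V_TN)², so V_GS − V_TN = √(2 I_D / k_n) = √(2 × 2.59 / 1.49) = 1.86 V.
V_GS = 1.2 + 1.86 = 3.06 V.

V_GS = 3.06 V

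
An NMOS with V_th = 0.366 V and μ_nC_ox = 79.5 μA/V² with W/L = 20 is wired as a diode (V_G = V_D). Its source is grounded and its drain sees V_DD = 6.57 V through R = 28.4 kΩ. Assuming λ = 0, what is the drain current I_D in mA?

I_D = 0.201 mA

With gate tied to drain, V_GS = V_DS ≥ V_GS − V_th, so the device is in saturation.
k_n = μ_nC_ox · (W/L) = 1.59 mA/V².
KCL at the drain: ½ k_n (V_GS − V_th)² = (V_DD − V_GS)/R.
Let x = V_GS − 0.366. Then 22.6 x² + x − 6.204 = 0, giving x = 0.503 V (positive root), so V_GS = 0.869 V.
I_D = (V_DD − V_GS)/R = (6.57 − 0.869) / 28.4 = 0.201 mA.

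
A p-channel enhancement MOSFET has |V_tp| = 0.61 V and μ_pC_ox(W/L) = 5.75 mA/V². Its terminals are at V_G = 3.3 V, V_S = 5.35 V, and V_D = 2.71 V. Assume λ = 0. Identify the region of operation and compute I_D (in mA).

Saturation; I_D = 5.96 mA

V_SG = V_S − V_G = 5.35 − 3.3 = 2.05 V; V_SD = V_S − V_D = 5.35 − 2.71 = 2.64 V.
V_ov = V_SG − |V_tp| = 2.05 − 0.61 = 1.44 V.
Since V_SD = 2.64 V ≥ V_ov = 1.44 V, the device is in saturation.
I_D = ½ k_p V_ov² = 0.5 × 5.75 × 1.44² = 5.96 mA.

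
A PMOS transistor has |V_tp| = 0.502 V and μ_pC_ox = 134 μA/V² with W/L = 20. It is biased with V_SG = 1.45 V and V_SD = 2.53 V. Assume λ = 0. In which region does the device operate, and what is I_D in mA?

k_p = μ_pC_ox · (W/L) = 2.68 mA/V².
V_ov = V_SG − |V_tp| = 1.45 − 0.502 = 0.948 V.
Since V_SD = 2.53 V ≥ V_ov = 0.948 V, the device is in saturation.
I_D = ½ k_p V_ov² = 0.5 × 2.68 × 0.948² = 1.2 mA.

Saturation; I_D = 1.20 mA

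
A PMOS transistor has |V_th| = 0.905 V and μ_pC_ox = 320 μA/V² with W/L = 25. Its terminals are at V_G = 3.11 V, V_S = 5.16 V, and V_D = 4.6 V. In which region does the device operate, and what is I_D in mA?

Triode; I_D = 3.88 mA

V_SG = V_S − V_G = 5.16 − 3.11 = 2.05 V; V_SD = V_S − V_D = 5.16 − 4.6 = 0.56 V.
k_p = μ_pC_ox · (W/L) = 8 mA/V².
V_ov = V_SG − |V_th| = 2.05 − 0.905 = 1.15 V.
Since V_SD = 0.56 V < V_ov = 1.15 V, the device is in the triode region.
I_D = k_p [V_ov · V_SD − ½ V_SD²] = 8 × [1.15 × 0.56 − 0.5 × 0.56²] = 3.88 mA.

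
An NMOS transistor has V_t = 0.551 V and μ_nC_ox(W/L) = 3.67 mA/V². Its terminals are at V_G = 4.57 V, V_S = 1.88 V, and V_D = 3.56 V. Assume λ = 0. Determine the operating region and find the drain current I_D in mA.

Triode; I_D = 8.01 mA

V_GS = V_G − V_S = 4.57 − 1.88 = 2.69 V; V_DS = V_D − V_S = 3.56 − 1.88 = 1.68 V.
V_ov = V_GS − V_t = 2.69 − 0.551 = 2.14 V.
Since V_DS = 1.68 V < V_ov = 2.14 V, the device is in the triode region.
I_D = k_n [V_ov · V_DS − ½ V_DS²] = 3.67 × [2.14 × 1.68 − 0.5 × 1.68²] = 8.01 mA.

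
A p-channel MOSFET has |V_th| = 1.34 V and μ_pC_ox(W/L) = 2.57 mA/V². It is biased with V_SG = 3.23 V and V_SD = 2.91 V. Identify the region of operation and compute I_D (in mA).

V_ov = V_SG − |V_th| = 3.23 − 1.34 = 1.89 V.
Since V_SD = 2.91 V ≥ V_ov = 1.89 V, the device is in saturation.
I_D = ½ k_p V_ov² = 0.5 × 2.57 × 1.89² = 4.59 mA.

Saturation; I_D = 4.59 mA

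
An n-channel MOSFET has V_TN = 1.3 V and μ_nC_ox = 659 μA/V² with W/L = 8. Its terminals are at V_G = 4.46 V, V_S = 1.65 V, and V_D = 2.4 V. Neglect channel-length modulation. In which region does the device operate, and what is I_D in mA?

Triode; I_D = 4.49 mA

V_GS = V_G − V_S = 4.46 − 1.65 = 2.81 V; V_DS = V_D − V_S = 2.4 − 1.65 = 0.75 V.
k_n = μ_nC_ox · (W/L) = 5.272 mA/V².
V_ov = V_GS − V_TN = 2.81 − 1.3 = 1.51 V.
Since V_DS = 0.75 V < V_ov = 1.51 V, the device is in the triode region.
I_D = k_n [V_ov · V_DS − ½ V_DS²] = 5.272 × [1.51 × 0.75 − 0.5 × 0.75²] = 4.49 mA.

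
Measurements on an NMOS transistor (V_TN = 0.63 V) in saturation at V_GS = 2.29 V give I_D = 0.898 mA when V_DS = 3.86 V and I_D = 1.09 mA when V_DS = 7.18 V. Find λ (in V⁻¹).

λ = 0.0857 V⁻¹

With V_GS fixed, I_D ∝ (1 + λ V_DS) in saturation, so I_D2/I_D1 = (1 + λ V_DS2)/(1 + λ V_DS1).
1.09/0.898 = 1.214 = (1 + 7.18 λ)/(1 + 3.86 λ).
Solving: λ (I_D1 V_DS2 − I_D2 V_DS1) = I_D2 − I_D1, so λ = (1.09 − 0.898) / (0.898 × 7.18 − 1.09 × 3.86) = 0.192 / 2.24 = 0.0857 V⁻¹.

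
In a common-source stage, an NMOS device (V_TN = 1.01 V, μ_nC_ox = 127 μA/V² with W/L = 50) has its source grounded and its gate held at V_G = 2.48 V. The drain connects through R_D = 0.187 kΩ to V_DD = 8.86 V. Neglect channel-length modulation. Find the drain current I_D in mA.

V_GS = V_G = 2.48 V, so V_ov = 2.48 − 1.01 = 1.47 V.
k_n = μ_nC_ox · (W/L) = 6.35 mA/V².
Assume saturation: I_D = ½ k_n V_ov² = 0.5 × 6.35 × 1.47² = 6.86 mA, giving V_DS = V_DD − I_D R_D = 8.86 − 6.86 × 0.187 = 7.58 V.
V_DS = 7.58 V ≥ V_ov = 1.47 V, confirming saturation.

I_D = 6.86 mA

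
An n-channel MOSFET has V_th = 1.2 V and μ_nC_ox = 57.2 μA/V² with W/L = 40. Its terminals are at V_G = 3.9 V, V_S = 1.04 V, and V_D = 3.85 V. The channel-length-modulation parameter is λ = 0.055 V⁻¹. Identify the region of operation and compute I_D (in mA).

V_GS = V_G − V_S = 3.9 − 1.04 = 2.86 V; V_DS = V_D − V_S = 3.85 − 1.04 = 2.81 V.
k_n = μ_nC_ox · (W/L) = 2.288 mA/V².
V_ov = V_GS − V_th = 2.86 − 1.2 = 1.66 V.
Since V_DS = 2.81 V ≥ V_ov = 1.66 V, the device is in saturation.
I_D = ½ k_n V_ov² (1 + λ V_DS) = 0.5 × 2.288 × 1.66² × (1 + 0.055 × 2.81) = 3.64 mA.

Saturation; I_D = 3.64 mA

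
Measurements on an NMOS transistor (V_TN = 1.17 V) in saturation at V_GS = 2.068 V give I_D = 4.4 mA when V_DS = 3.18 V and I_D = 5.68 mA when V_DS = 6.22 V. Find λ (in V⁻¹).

λ = 0.138 V⁻¹

With V_GS fixed, I_D ∝ (1 + λ V_DS) in saturation, so I_D2/I_D1 = (1 + λ V_DS2)/(1 + λ V_DS1).
5.68/4.4 = 1.291 = (1 + 6.22 λ)/(1 + 3.18 λ).
Solving: λ (I_D1 V_DS2 − I_D2 V_DS1) = I_D2 − I_D1, so λ = (5.68 − 4.4) / (4.4 × 6.22 − 5.68 × 3.18) = 1.28 / 9.31 = 0.138 V⁻¹.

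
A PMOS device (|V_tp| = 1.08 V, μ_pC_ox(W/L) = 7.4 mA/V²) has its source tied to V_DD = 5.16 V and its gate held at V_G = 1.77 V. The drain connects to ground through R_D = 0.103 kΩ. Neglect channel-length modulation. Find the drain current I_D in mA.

I_D = 19.7 mA

V_SG = V_DD − V_G = 5.16 − 1.77 = 3.39 V, so V_ov = 3.39 − 1.08 = 2.31 V.
Assume saturation: I_D = ½ k_p V_ov² = 0.5 × 7.4 × 2.31² = 19.7 mA, giving V_SD = V_DD − I_D R_D = 5.16 − 19.7 × 0.103 = 3.13 V.
V_SD = 3.13 V ≥ V_ov = 2.31 V, confirming saturation.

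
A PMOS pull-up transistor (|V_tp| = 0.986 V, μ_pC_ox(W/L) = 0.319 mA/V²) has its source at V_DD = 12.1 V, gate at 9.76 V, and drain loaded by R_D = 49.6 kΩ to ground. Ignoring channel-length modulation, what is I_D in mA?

I_D = 0.229 mA

V_SG = V_DD − V_G = 12.1 − 9.76 = 2.34 V, so V_ov = 2.34 − 0.986 = 1.35 V.
Assume saturation: I_D = ½ k_p V_ov² = 0.5 × 0.319 × 1.35² = 0.292 mA, giving V_SD = V_DD − I_D R_D = 12.1 − 0.292 × 49.6 = -2.4 V.
But -2.4 V < V_ov = 1.35 V, so the device is actually in triode.
In triode I_D = k_p[V_ov V_SD − ½ V_SD²] and I_D = (V_DD − V_SD)/R_D. Equating: 7.91 V_SD² − 22.42 V_SD + 12.1 = 0, giving V_SD = 0.725 V (the root below V_ov).
I_D = (12.1 − 0.725) / 49.6 = 0.229 mA.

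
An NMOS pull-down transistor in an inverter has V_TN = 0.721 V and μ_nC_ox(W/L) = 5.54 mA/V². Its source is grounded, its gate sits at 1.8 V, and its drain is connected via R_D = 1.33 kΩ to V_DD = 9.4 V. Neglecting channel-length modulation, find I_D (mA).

I_D = 3.22 mA

V_GS = V_G = 1.8 V, so V_ov = 1.8 − 0.721 = 1.08 V.
Assume saturation: I_D = ½ k_n V_ov² = 0.5 × 5.54 × 1.08² = 3.22 mA, giving V_DS = V_DD − I_D R_D = 9.4 − 3.22 × 1.33 = 5.11 V.
V_DS = 5.11 V ≥ V_ov = 1.08 V, confirming saturation.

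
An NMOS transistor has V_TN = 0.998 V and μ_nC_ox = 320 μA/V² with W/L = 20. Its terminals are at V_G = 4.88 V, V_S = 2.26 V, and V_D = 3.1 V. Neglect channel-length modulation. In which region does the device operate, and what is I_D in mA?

Triode; I_D = 6.46 mA

V_GS = V_G − V_S = 4.88 − 2.26 = 2.62 V; V_DS = V_D − V_S = 3.1 − 2.26 = 0.84 V.
k_n = μ_nC_ox · (W/L) = 6.4 mA/V².
V_ov = V_GS − V_TN = 2.62 − 0.998 = 1.62 V.
Since V_DS = 0.84 V < V_ov = 1.62 V, the device is in the triode region.
I_D = k_n [V_ov · V_DS − ½ V_DS²] = 6.4 × [1.62 × 0.84 − 0.5 × 0.84²] = 6.46 mA.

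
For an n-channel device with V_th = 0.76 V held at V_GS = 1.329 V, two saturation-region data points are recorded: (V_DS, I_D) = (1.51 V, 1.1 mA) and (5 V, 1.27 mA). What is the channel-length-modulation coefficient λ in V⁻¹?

With V_GS fixed, I_D ∝ (1 + λ V_DS) in saturation, so I_D2/I_D1 = (1 + λ V_DS2)/(1 + λ V_DS1).
1.27/1.1 = 1.155 = (1 + 5 λ)/(1 + 1.51 λ).
Solving: λ (I_D1 V_DS2 − I_D2 V_DS1) = I_D2 − I_D1, so λ = (1.27 − 1.1) / (1.1 × 5 − 1.27 × 1.51) = 0.17 / 3.58 = 0.0475 V⁻¹.

λ = 0.0475 V⁻¹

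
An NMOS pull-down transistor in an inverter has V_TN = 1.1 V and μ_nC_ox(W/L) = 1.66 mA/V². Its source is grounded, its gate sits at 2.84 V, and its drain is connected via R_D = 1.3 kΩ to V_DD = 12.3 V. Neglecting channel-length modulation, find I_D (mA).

V_GS = V_G = 2.84 V, so V_ov = 2.84 − 1.1 = 1.74 V.
Assume saturation: I_D = ½ k_n V_ov² = 0.5 × 1.66 × 1.74² = 2.51 mA, giving V_DS = V_DD − I_D R_D = 12.3 − 2.51 × 1.3 = 9.03 V.
V_DS = 9.03 V ≥ V_ov = 1.74 V, confirming saturation.

I_D = 2.51 mA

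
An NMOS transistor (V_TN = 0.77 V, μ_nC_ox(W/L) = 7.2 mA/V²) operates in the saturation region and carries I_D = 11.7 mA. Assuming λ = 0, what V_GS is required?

In saturation I_D = ½ k_n (V_GS − V_TN)², so V_GS − V_TN = √(2 I_D / k_n) = √(2 × 11.7 / 7.2) = 1.8 V.
V_GS = 0.77 + 1.8 = 2.57 V.

V_GS = 2.57 V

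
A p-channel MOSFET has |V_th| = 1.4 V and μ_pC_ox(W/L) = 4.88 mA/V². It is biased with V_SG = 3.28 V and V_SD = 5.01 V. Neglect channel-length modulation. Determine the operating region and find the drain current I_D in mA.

Saturation; I_D = 8.62 mA

V_ov = V_SG − |V_th| = 3.28 − 1.4 = 1.88 V.
Since V_SD = 5.01 V ≥ V_ov = 1.88 V, the device is in saturation.
I_D = ½ k_p V_ov² = 0.5 × 4.88 × 1.88² = 8.62 mA.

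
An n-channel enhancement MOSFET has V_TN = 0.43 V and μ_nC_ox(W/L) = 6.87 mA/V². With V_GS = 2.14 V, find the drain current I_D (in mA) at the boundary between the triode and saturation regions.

I_D = 10.0 mA

At the boundary V_DS = V_ov = V_GS − V_TN = 2.14 − 0.43 = 1.71 V.
I_D = ½ k_n V_ov² = 0.5 × 6.87 × 1.71² = 10 mA.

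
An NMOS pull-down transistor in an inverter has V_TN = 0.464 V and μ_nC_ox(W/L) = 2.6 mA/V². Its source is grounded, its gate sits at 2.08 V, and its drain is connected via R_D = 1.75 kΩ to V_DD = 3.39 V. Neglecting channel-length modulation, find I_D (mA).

I_D = 1.67 mA

V_GS = V_G = 2.08 V, so V_ov = 2.08 − 0.464 = 1.62 V.
Assume saturation: I_D = ½ k_n V_ov² = 0.5 × 2.6 × 1.62² = 3.39 mA, giving V_DS = V_DD − I_D R_D = 3.39 − 3.39 × 1.75 = -2.55 V.
But -2.55 V < V_ov = 1.62 V, so the device is actually in triode.
In triode I_D = k_n[V_ov V_DS − ½ V_DS²] and I_D = (V_DD − V_DS)/R_D. Equating: 2.27 V_DS² − 8.353 V_DS + 3.39 = 0, giving V_DS = 0.465 V (the root below V_ov).
I_D = (3.39 − 0.465) / 1.75 = 1.67 mA.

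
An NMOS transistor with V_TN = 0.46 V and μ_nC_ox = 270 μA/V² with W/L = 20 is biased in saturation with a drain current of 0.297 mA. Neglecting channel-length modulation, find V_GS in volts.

V_GS = 0.792 V

k_n = μ_nC_ox · (W/L) = 5.4 mA/V².
In saturation I_D = ½ k_n (V_GS − V_TN)², so V_GS − V_TN = √(2 I_D / k_n) = √(2 × 0.297 / 5.4) = 0.332 V.
V_GS = 0.46 + 0.332 = 0.792 V.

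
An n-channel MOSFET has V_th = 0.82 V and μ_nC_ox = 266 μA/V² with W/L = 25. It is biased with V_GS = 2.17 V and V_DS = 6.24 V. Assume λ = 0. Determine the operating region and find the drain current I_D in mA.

k_n = μ_nC_ox · (W/L) = 6.65 mA/V².
V_ov = V_GS − V_th = 2.17 − 0.82 = 1.35 V.
Since V_DS = 6.24 V ≥ V_ov = 1.35 V, the device is in saturation.
I_D = ½ k_n V_ov² = 0.5 × 6.65 × 1.35² = 6.06 mA.

Saturation; I_D = 6.06 mA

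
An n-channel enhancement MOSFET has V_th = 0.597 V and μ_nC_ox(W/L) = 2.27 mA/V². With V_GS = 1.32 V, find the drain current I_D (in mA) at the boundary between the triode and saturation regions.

I_D = 0.593 mA

At the boundary V_DS = V_ov = V_GS − V_th = 1.32 − 0.597 = 0.723 V.
I_D = ½ k_n V_ov² = 0.5 × 2.27 × 0.723² = 0.593 mA.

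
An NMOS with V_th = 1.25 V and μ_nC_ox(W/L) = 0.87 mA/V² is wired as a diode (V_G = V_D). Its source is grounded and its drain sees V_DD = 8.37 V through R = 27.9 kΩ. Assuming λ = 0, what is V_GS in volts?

V_GS = 1.98 V

With gate tied to drain, V_GS = V_DS ≥ V_GS − V_th, so the device is in saturation.
KCL at the drain: ½ k_n (V_GS − V_th)² = (V_DD − V_GS)/R.
Let x = V_GS − 1.25. Then 12.1 x² + x − 7.12 = 0, giving x = 0.726 V (positive root), so V_GS = 1.98 V.
I_D = (V_DD − V_GS)/R = (8.37 − 1.98) / 27.9 = 0.229 mA.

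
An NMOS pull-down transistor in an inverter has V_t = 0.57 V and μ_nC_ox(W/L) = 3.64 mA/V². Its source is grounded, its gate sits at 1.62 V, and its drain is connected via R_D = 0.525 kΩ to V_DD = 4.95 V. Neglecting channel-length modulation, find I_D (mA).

V_GS = V_G = 1.62 V, so V_ov = 1.62 − 0.57 = 1.05 V.
Assume saturation: I_D = ½ k_n V_ov² = 0.5 × 3.64 × 1.05² = 2.01 mA, giving V_DS = V_DD − I_D R_D = 4.95 − 2.01 × 0.525 = 3.9 V.
V_DS = 3.9 V ≥ V_ov = 1.05 V, confirming saturation.

I_D = 2.01 mA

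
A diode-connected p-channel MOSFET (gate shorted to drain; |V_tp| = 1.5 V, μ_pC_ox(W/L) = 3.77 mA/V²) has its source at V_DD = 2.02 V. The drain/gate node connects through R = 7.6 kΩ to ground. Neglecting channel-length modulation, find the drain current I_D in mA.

I_D = 0.0475 mA

With gate tied to drain, V_SG = V_SD ≥ V_SG − |V_tp|, so the device is in saturation.
KCL at the drain: ½ k_p (V_SG − |V_tp|)² = (V_DD − V_SG)/R.
Let x = V_SG − 1.5. Then 14.3 x² + x − 0.52 = 0, giving x = 0.159 V (positive root), so V_SG = 1.66 V.
I_D = (V_DD − V_SG)/R = (2.02 − 1.66) / 7.6 = 0.0475 mA.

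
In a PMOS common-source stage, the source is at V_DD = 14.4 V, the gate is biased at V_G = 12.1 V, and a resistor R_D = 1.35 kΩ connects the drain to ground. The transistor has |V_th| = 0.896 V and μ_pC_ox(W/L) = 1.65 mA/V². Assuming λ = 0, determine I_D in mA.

V_SG = V_DD − V_G = 14.4 − 12.1 = 2.3 V, so V_ov = 2.3 − 0.896 = 1.4 V.
Assume saturation: I_D = ½ k_p V_ov² = 0.5 × 1.65 × 1.4² = 1.63 mA, giving V_SD = V_DD − I_D R_D = 14.4 − 1.63 × 1.35 = 12.2 V.
V_SD = 12.2 V ≥ V_ov = 1.4 V, confirming saturation.

I_D = 1.63 mA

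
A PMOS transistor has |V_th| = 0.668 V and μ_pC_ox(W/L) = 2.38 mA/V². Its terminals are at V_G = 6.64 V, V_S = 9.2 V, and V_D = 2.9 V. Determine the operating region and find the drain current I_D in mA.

V_SG = V_S − V_G = 9.2 − 6.64 = 2.56 V; V_SD = V_S − V_D = 9.2 − 2.9 = 6.3 V.
V_ov = V_SG − |V_th| = 2.56 − 0.668 = 1.89 V.
Since V_SD = 6.3 V ≥ V_ov = 1.89 V, the device is in saturation.
I_D = ½ k_p V_ov² = 0.5 × 2.38 × 1.89² = 4.26 mA.

Saturation; I_D = 4.26 mA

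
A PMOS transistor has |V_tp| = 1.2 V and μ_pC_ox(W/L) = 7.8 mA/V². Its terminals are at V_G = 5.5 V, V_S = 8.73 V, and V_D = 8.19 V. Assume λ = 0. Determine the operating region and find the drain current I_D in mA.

V_SG = V_S − V_G = 8.73 − 5.5 = 3.23 V; V_SD = V_S − V_D = 8.73 − 8.19 = 0.54 V.
V_ov = V_SG − |V_tp| = 3.23 − 1.2 = 2.03 V.
Since V_SD = 0.54 V < V_ov = 2.03 V, the device is in the triode region.
I_D = k_p [V_ov · V_SD − ½ V_SD²] = 7.8 × [2.03 × 0.54 − 0.5 × 0.54²] = 7.41 mA.

Triode; I_D = 7.41 mA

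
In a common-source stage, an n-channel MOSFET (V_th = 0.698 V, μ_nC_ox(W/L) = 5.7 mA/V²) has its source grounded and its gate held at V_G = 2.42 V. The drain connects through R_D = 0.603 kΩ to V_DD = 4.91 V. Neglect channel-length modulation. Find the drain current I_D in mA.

I_D = 6.62 mA

V_GS = V_G = 2.42 V, so V_ov = 2.42 − 0.698 = 1.72 V.
Assume saturation: I_D = ½ k_n V_ov² = 0.5 × 5.7 × 1.72² = 8.45 mA, giving V_DS = V_DD − I_D R_D = 4.91 − 8.45 × 0.603 = -0.186 V.
But -0.186 V < V_ov = 1.72 V, so the device is actually in triode.
In triode I_D = k_n[V_ov V_DS − ½ V_DS²] and I_D = (V_DD − V_DS)/R_D. Equating: 1.72 V_DS² − 6.919 V_DS + 4.91 = 0, giving V_DS = 0.92 V (the root below V_ov).
I_D = (4.91 − 0.92) / 0.603 = 6.62 mA.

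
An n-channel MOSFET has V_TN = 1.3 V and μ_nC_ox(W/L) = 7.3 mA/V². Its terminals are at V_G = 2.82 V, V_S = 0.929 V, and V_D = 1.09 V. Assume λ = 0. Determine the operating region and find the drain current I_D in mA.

Triode; I_D = 0.600 mA

V_GS = V_G − V_S = 2.82 − 0.929 = 1.89 V; V_DS = V_D − V_S = 1.09 − 0.929 = 0.161 V.
V_ov = V_GS − V_TN = 1.89 − 1.3 = 0.591 V.
Since V_DS = 0.161 V < V_ov = 0.591 V, the device is in the triode region.
I_D = k_n [V_ov · V_DS − ½ V_DS²] = 7.3 × [0.591 × 0.161 − 0.5 × 0.161²] = 0.6 mA.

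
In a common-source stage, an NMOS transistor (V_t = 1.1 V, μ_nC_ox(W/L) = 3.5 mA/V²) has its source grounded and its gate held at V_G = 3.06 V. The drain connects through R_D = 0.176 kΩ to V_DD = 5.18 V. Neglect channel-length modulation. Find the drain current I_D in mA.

V_GS = V_G = 3.06 V, so V_ov = 3.06 − 1.1 = 1.96 V.
Assume saturation: I_D = ½ k_n V_ov² = 0.5 × 3.5 × 1.96² = 6.72 mA, giving V_DS = V_DD − I_D R_D = 5.18 − 6.72 × 0.176 = 4 V.
V_DS = 4 V ≥ V_ov = 1.96 V, confirming saturation.

I_D = 6.72 mA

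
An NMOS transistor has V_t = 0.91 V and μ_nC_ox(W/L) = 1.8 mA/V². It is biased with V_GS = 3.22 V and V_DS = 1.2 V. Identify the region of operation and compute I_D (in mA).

V_ov = V_GS − V_t = 3.22 − 0.91 = 2.31 V.
Since V_DS = 1.2 V < V_ov = 2.31 V, the device is in the triode region.
I_D = k_n [V_ov · V_DS − ½ V_DS²] = 1.8 × [2.31 × 1.2 − 0.5 × 1.2²] = 3.69 mA.

Triode; I_D = 3.69 mA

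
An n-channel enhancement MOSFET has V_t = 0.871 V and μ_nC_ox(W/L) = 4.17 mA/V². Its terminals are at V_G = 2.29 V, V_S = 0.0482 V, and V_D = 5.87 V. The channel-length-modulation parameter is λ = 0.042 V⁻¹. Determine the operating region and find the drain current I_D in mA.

V_GS = V_G − V_S = 2.29 − 0.0482 = 2.24 V; V_DS = V_D − V_S = 5.87 − 0.0482 = 5.82 V.
V_ov = V_GS − V_t = 2.24 − 0.871 = 1.37 V.
Since V_DS = 5.82 V ≥ V_ov = 1.37 V, the device is in saturation.
I_D = ½ k_n V_ov² (1 + λ V_DS) = 0.5 × 4.17 × 1.37² × (1 + 0.042 × 5.82) = 4.88 mA.

Saturation; I_D = 4.88 mA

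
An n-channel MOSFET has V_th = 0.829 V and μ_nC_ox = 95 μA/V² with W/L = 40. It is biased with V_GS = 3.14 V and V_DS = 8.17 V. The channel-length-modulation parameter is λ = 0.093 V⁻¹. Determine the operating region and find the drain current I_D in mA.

k_n = μ_nC_ox · (W/L) = 3.8 mA/V².
V_ov = V_GS − V_th = 3.14 − 0.829 = 2.31 V.
Since V_DS = 8.17 V ≥ V_ov = 2.31 V, the device is in saturation.
I_D = ½ k_n V_ov² (1 + λ V_DS) = 0.5 × 3.8 × 2.31² × (1 + 0.093 × 8.17) = 17.9 mA.

Saturation; I_D = 17.9 mA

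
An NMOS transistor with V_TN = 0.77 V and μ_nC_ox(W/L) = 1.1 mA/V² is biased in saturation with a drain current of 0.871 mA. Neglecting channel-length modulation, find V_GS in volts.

In saturation I_D = ½ k_n (V_GS − V_TN)², so V_GS − V_TN = √(2 I_D / k_n) = √(2 × 0.871 / 1.1) = 1.26 V.
V_GS = 0.77 + 1.26 = 2.03 V.

V_GS = 2.03 V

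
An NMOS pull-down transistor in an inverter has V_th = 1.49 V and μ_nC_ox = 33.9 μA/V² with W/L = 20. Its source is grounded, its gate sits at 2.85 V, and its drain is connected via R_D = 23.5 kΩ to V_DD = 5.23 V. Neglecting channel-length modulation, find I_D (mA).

V_GS = V_G = 2.85 V, so V_ov = 2.85 − 1.49 = 1.36 V.
k_n = μ_nC_ox · (W/L) = 0.678 mA/V².
Assume saturation: I_D = ½ k_n V_ov² = 0.5 × 0.678 × 1.36² = 0.627 mA, giving V_DS = V_DD − I_D R_D = 5.23 − 0.627 × 23.5 = -9.5 V.
But -9.5 V < V_ov = 1.36 V, so the device is actually in triode.
In triode I_D = k_n[V_ov V_DS − ½ V_DS²] and I_D = (V_DD − V_DS)/R_D. Equating: 7.97 V_DS² − 22.67 V_DS + 5.23 = 0, giving V_DS = 0.253 V (the root below V_ov).
I_D = (5.23 − 0.253) / 23.5 = 0.212 mA.

I_D = 0.212 mA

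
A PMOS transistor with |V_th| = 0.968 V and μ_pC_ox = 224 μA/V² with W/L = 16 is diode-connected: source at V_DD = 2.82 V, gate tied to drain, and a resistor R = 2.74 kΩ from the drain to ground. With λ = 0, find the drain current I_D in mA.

With gate tied to drain, V_SG = V_SD ≥ V_SG − |V_th|, so the device is in saturation.
k_p = μ_pC_ox · (W/L) = 3.584 mA/V².
KCL at the drain: ½ k_p (V_SG − |V_th|)² = (V_DD − V_SG)/R.
Let x = V_SG − 0.968. Then 4.91 x² + x − 1.852 = 0, giving x = 0.521 V (positive root), so V_SG = 1.49 V.
I_D = (V_DD − V_SG)/R = (2.82 − 1.49) / 2.74 = 0.486 mA.

I_D = 0.486 mA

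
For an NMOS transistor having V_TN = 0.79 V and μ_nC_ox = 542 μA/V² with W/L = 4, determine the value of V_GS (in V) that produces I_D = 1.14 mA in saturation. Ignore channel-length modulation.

V_GS = 1.82 V

k_n = μ_nC_ox · (W/L) = 2.168 mA/V².
In saturation I_D = ½ k_n (V_GS − V_TN)², so V_GS − V_TN = √(2 I_D / k_n) = √(2 × 1.14 / 2.168) = 1.03 V.
V_GS = 0.79 + 1.03 = 1.82 V.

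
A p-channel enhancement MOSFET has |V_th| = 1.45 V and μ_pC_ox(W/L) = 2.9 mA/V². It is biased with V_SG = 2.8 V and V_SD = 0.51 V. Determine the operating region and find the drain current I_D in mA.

Triode; I_D = 1.62 mA

V_ov = V_SG − |V_th| = 2.8 − 1.45 = 1.35 V.
Since V_SD = 0.51 V < V_ov = 1.35 V, the device is in the triode region.
I_D = k_p [V_ov · V_SD − ½ V_SD²] = 2.9 × [1.35 × 0.51 − 0.5 × 0.51²] = 1.62 mA.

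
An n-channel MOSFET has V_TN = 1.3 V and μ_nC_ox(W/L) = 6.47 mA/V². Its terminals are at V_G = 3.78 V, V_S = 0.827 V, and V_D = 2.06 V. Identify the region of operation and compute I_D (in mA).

Triode; I_D = 8.27 mA

V_GS = V_G − V_S = 3.78 − 0.827 = 2.95 V; V_DS = V_D − V_S = 2.06 − 0.827 = 1.23 V.
V_ov = V_GS − V_TN = 2.95 − 1.3 = 1.65 V.
Since V_DS = 1.23 V < V_ov = 1.65 V, the device is in the triode region.
I_D = k_n [V_ov · V_DS − ½ V_DS²] = 6.47 × [1.65 × 1.23 − 0.5 × 1.23²] = 8.27 mA.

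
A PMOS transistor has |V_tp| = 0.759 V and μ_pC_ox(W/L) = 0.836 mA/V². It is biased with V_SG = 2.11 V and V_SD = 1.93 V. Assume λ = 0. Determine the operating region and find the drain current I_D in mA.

V_ov = V_SG − |V_tp| = 2.11 − 0.759 = 1.35 V.
Since V_SD = 1.93 V ≥ V_ov = 1.35 V, the device is in saturation.
I_D = ½ k_p V_ov² = 0.5 × 0.836 × 1.35² = 0.763 mA.

Saturation; I_D = 0.763 mA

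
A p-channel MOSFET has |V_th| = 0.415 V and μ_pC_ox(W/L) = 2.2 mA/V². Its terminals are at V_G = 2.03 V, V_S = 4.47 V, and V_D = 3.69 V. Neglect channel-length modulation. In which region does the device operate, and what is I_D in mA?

Triode; I_D = 2.81 mA

V_SG = V_S − V_G = 4.47 − 2.03 = 2.44 V; V_SD = V_S − V_D = 4.47 − 3.69 = 0.78 V.
V_ov = V_SG − |V_th| = 2.44 − 0.415 = 2.02 V.
Since V_SD = 0.78 V < V_ov = 2.02 V, the device is in the triode region.
I_D = k_p [V_ov · V_SD − ½ V_SD²] = 2.2 × [2.02 × 0.78 − 0.5 × 0.78²] = 2.81 mA.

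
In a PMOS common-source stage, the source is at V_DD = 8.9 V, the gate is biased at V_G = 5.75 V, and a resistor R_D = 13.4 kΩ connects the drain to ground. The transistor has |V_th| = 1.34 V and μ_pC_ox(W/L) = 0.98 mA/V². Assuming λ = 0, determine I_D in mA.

V_SG = V_DD − V_G = 8.9 − 5.75 = 3.15 V, so V_ov = 3.15 − 1.34 = 1.81 V.
Assume saturation: I_D = ½ k_p V_ov² = 0.5 × 0.98 × 1.81² = 1.61 mA, giving V_SD = V_DD − I_D R_D = 8.9 − 1.61 × 13.4 = -12.6 V.
But -12.6 V < V_ov = 1.81 V, so the device is actually in triode.
In triode I_D = k_p[V_ov V_SD − ½ V_SD²] and I_D = (V_DD − V_SD)/R_D. Equating: 6.57 V_SD² − 24.77 V_SD + 8.9 = 0, giving V_SD = 0.402 V (the root below V_ov).
I_D = (8.9 − 0.402) / 13.4 = 0.634 mA.

I_D = 0.634 mA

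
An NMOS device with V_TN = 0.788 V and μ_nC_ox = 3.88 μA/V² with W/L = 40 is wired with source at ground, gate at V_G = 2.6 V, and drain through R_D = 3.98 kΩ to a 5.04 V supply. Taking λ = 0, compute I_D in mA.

I_D = 0.255 mA

V_GS = V_G = 2.6 V, so V_ov = 2.6 − 0.788 = 1.81 V.
k_n = μ_nC_ox · (W/L) = 0.1552 mA/V².
Assume saturation: I_D = ½ k_n V_ov² = 0.5 × 0.1552 × 1.81² = 0.255 mA, giving V_DS = V_DD − I_D R_D = 5.04 − 0.255 × 3.98 = 4.03 V.
V_DS = 4.03 V ≥ V_ov = 1.81 V, confirming saturation.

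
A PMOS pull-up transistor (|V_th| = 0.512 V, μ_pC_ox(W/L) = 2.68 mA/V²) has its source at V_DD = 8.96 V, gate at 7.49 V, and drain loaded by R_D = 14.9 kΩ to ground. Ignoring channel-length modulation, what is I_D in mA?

I_D = 0.584 mA

V_SG = V_DD − V_G = 8.96 − 7.49 = 1.47 V, so V_ov = 1.47 − 0.512 = 0.958 V.
Assume saturation: I_D = ½ k_p V_ov² = 0.5 × 2.68 × 0.958² = 1.23 mA, giving V_SD = V_DD − I_D R_D = 8.96 − 1.23 × 14.9 = -9.36 V.
But -9.36 V < V_ov = 0.958 V, so the device is actually in triode.
In triode I_D = k_p[V_ov V_SD − ½ V_SD²] and I_D = (V_DD − V_SD)/R_D. Equating: 20 V_SD² − 39.25 V_SD + 8.96 = 0, giving V_SD = 0.264 V (the root below V_ov).
I_D = (8.96 − 0.264) / 14.9 = 0.584 mA.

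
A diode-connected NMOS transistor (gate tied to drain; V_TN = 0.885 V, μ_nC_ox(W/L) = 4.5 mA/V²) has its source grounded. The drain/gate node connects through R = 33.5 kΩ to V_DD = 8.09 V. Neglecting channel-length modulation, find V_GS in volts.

V_GS = 1.19 V

With gate tied to drain, V_GS = V_DS ≥ V_GS − V_TN, so the device is in saturation.
KCL at the drain: ½ k_n (V_GS − V_TN)² = (V_DD − V_GS)/R.
Let x = V_GS − 0.885. Then 75.4 x² + x − 7.205 = 0, giving x = 0.303 V (positive root), so V_GS = 1.19 V.
I_D = (V_DD − V_GS)/R = (8.09 − 1.19) / 33.5 = 0.206 mA.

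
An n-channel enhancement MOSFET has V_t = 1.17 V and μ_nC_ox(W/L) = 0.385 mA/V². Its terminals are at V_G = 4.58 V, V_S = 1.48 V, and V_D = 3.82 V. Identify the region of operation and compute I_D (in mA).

Saturation; I_D = 0.717 mA

V_GS = V_G − V_S = 4.58 − 1.48 = 3.1 V; V_DS = V_D − V_S = 3.82 − 1.48 = 2.34 V.
V_ov = V_GS − V_t = 3.1 − 1.17 = 1.93 V.
Since V_DS = 2.34 V ≥ V_ov = 1.93 V, the device is in saturation.
I_D = ½ k_n V_ov² = 0.5 × 0.385 × 1.93² = 0.717 mA.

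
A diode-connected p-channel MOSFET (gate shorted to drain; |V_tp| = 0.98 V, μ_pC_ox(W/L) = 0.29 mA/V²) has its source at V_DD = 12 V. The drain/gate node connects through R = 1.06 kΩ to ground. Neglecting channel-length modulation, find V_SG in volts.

V_SG = 6.80 V

With gate tied to drain, V_SG = V_SD ≥ V_SG − |V_tp|, so the device is in saturation.
KCL at the drain: ½ k_p (V_SG − |V_tp|)² = (V_DD − V_SG)/R.
Let x = V_SG − 0.98. Then 0.154 x² + x − 11.02 = 0, giving x = 5.82 V (positive root), so V_SG = 6.8 V.
I_D = (V_DD − V_SG)/R = (12 − 6.8) / 1.06 = 4.91 mA.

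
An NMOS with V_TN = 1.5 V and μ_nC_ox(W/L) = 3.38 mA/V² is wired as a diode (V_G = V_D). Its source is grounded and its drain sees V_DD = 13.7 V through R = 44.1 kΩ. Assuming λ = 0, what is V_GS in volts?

With gate tied to drain, V_GS = V_DS ≥ V_GS − V_TN, so the device is in saturation.
KCL at the drain: ½ k_n (V_GS − V_TN)² = (V_DD − V_GS)/R.
Let x = V_GS − 1.5. Then 74.5 x² + x − 12.2 = 0, giving x = 0.398 V (positive root), so V_GS = 1.9 V.
I_D = (V_DD − V_GS)/R = (13.7 − 1.9) / 44.1 = 0.268 mA.

V_GS = 1.90 V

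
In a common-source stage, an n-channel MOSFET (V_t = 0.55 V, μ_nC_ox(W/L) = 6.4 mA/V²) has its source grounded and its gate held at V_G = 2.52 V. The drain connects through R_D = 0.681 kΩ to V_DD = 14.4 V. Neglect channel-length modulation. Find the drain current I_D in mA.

V_GS = V_G = 2.52 V, so V_ov = 2.52 − 0.55 = 1.97 V.
Assume saturation: I_D = ½ k_n V_ov² = 0.5 × 6.4 × 1.97² = 12.4 mA, giving V_DS = V_DD − I_D R_D = 14.4 − 12.4 × 0.681 = 5.94 V.
V_DS = 5.94 V ≥ V_ov = 1.97 V, confirming saturation.

I_D = 12.4 mA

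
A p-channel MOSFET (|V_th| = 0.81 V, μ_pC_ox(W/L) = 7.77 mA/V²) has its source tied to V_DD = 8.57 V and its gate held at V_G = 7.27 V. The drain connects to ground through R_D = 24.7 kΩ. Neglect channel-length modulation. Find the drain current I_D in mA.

I_D = 0.343 mA

V_SG = V_DD − V_G = 8.57 − 7.27 = 1.3 V, so V_ov = 1.3 − 0.81 = 0.49 V.
Assume saturation: I_D = ½ k_p V_ov² = 0.5 × 7.77 × 0.49² = 0.933 mA, giving V_SD = V_DD − I_D R_D = 8.57 − 0.933 × 24.7 = -14.5 V.
But -14.5 V < V_ov = 0.49 V, so the device is actually in triode.
In triode I_D = k_p[V_ov V_SD − ½ V_SD²] and I_D = (V_DD − V_SD)/R_D. Equating: 96 V_SD² − 95.04 V_SD + 8.57 = 0, giving V_SD = 0.1 V (the root below V_ov).
I_D = (8.57 − 0.1) / 24.7 = 0.343 mA.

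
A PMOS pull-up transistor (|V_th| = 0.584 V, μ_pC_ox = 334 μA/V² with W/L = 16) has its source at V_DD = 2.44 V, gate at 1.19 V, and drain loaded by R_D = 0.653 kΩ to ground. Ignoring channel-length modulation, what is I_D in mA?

V_SG = V_DD − V_G = 2.44 − 1.19 = 1.25 V, so V_ov = 1.25 − 0.584 = 0.666 V.
k_p = μ_pC_ox · (W/L) = 5.344 mA/V².
Assume saturation: I_D = ½ k_p V_ov² = 0.5 × 5.344 × 0.666² = 1.19 mA, giving V_SD = V_DD − I_D R_D = 2.44 − 1.19 × 0.653 = 1.67 V.
V_SD = 1.67 V ≥ V_ov = 0.666 V, confirming saturation.

I_D = 1.19 mA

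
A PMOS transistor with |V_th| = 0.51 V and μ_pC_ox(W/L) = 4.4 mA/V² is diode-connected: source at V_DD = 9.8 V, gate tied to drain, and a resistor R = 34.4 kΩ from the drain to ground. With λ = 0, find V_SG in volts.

With gate tied to drain, V_SG = V_SD ≥ V_SG − |V_th|, so the device is in saturation.
KCL at the drain: ½ k_p (V_SG − |V_th|)² = (V_DD − V_SG)/R.
Let x = V_SG − 0.51. Then 75.7 x² + x − 9.29 = 0, giving x = 0.344 V (positive root), so V_SG = 0.854 V.
I_D = (V_DD − V_SG)/R = (9.8 − 0.854) / 34.4 = 0.26 mA.

V_SG = 0.854 V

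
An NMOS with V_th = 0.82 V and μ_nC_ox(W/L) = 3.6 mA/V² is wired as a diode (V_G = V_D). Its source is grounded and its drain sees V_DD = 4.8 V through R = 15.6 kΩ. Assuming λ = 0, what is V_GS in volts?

With gate tied to drain, V_GS = V_DS ≥ V_GS − V_th, so the device is in saturation.
KCL at the drain: ½ k_n (V_GS − V_th)² = (V_DD − V_GS)/R.
Let x = V_GS − 0.82. Then 28.1 x² + x − 3.98 = 0, giving x = 0.359 V (positive root), so V_GS = 1.18 V.
I_D = (V_DD − V_GS)/R = (4.8 − 1.18) / 15.6 = 0.232 mA.

V_GS = 1.18 V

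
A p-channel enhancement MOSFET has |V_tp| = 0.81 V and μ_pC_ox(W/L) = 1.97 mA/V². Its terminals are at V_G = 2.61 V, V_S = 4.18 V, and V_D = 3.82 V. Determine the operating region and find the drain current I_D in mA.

V_SG = V_S − V_G = 4.18 − 2.61 = 1.57 V; V_SD = V_S − V_D = 4.18 − 3.82 = 0.36 V.
V_ov = V_SG − |V_tp| = 1.57 − 0.81 = 0.76 V.
Since V_SD = 0.36 V < V_ov = 0.76 V, the device is in the triode region.
I_D = k_p [V_ov · V_SD − ½ V_SD²] = 1.97 × [0.76 × 0.36 − 0.5 × 0.36²] = 0.411 mA.

Triode; I_D = 0.411 mA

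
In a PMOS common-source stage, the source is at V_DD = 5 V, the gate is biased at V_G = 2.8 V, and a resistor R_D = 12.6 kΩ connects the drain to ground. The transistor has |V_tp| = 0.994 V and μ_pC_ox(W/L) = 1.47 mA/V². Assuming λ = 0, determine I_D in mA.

V_SG = V_DD − V_G = 5 − 2.8 = 2.2 V, so V_ov = 2.2 − 0.994 = 1.21 V.
Assume saturation: I_D = ½ k_p V_ov² = 0.5 × 1.47 × 1.21² = 1.07 mA, giving V_SD = V_DD − I_D R_D = 5 − 1.07 × 12.6 = -8.47 V.
But -8.47 V < V_ov = 1.21 V, so the device is actually in triode.
In triode I_D = k_p[V_ov V_SD − ½ V_SD²] and I_D = (V_DD − V_SD)/R_D. Equating: 9.26 V_SD² − 23.34 V_SD + 5 = 0, giving V_SD = 0.236 V (the root below V_ov).
I_D = (5 − 0.236) / 12.6 = 0.378 mA.

I_D = 0.378 mA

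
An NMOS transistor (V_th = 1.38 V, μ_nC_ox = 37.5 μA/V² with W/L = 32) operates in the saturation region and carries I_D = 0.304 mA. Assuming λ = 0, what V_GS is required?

V_GS = 2.09 V

k_n = μ_nC_ox · (W/L) = 1.2 mA/V².
In saturation I_D = ½ k_n (V_GS − V_th)², so V_GS − V_th = √(2 I_D / k_n) = √(2 × 0.304 / 1.2) = 0.712 V.
V_GS = 1.38 + 0.712 = 2.09 V.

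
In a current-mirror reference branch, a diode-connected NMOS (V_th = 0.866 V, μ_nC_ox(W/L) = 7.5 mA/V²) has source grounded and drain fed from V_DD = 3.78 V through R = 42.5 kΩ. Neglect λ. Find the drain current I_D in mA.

With gate tied to drain, V_GS = V_DS ≥ V_GS − V_th, so the device is in saturation.
KCL at the drain: ½ k_n (V_GS − V_th)² = (V_DD − V_GS)/R.
Let x = V_GS − 0.866. Then 159 x² + x − 2.914 = 0, giving x = 0.132 V (positive root), so V_GS = 0.998 V.
I_D = (V_DD − V_GS)/R = (3.78 − 0.998) / 42.5 = 0.0655 mA.

I_D = 0.0655 mA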